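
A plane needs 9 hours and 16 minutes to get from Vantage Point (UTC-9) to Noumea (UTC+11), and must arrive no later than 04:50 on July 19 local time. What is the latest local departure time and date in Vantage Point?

Target arrival in UTC: 04:50 − 11:00 = 17:50 on Jul 18.
Subtract 9 hours and 16 minutes → departure 08:34 UTC on Jul 18.
Vantage Point is UTC−9:00: 08:34 − 9:00 = 23:34 on Jul 17.

23:34 on July 17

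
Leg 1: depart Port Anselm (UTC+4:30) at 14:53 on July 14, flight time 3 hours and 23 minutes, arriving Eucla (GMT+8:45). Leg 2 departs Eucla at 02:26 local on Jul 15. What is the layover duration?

Convert departure to UTC: 14:53 − 4:30 = 10:23 UTC on Jul 14.
Add 3 hours and 23 minutes flight time → 13:46 UTC.
Eucla is UTC+8:45, so local arrival = 13:46 + 8:45 = 22:31 on Jul 14.
Layover = 02:26 − 22:31 (+1 day) = 3 hours 55 minutes.

3 hours 55 minutes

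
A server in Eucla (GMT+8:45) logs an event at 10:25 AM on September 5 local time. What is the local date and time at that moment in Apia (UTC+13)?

Apia is 4:15 ahead of Eucla.
Shift by the zone difference: 10:25 AM + 4:15 = 2:40 PM on Sep 5 in Apia.

2:40 PM on Sep 5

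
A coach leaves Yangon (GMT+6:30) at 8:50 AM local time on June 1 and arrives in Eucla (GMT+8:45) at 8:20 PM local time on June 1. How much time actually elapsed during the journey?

Eucla is 2:15 ahead of Yangon.
Clock-face elapsed time (ignoring zones) is 11 hours 30 minutes.
Actual elapsed = 11 hours 30 minutes − 2:15 = 9 hours 15 minutes.

9 hours 15 minutes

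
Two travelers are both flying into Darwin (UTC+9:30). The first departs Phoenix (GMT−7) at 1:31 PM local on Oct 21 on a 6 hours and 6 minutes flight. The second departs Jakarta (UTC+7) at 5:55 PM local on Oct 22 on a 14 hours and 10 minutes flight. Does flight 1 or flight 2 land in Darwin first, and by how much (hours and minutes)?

the first, by 22 hours 28 minutes

Flight 1 in UTC: 1:31 PM + 7:00 = 8:31 PM on Oct 21.
+6 hours and 6 minutes → arrive 2:37 AM UTC on Oct 22.
Flight 2 in UTC: 5:55 PM − 7:00 = 10:55 AM on Oct 22.
+14 hours and 10 minutes → arrive 1:05 AM UTC on Oct 23.
Flight 1 lands earlier by 22 hours 28 minutes.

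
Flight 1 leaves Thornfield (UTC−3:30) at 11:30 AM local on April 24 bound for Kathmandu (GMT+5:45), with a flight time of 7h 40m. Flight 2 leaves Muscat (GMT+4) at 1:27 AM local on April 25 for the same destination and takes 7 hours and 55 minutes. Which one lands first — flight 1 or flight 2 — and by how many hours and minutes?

Flight 1 in UTC: 11:30 AM + 3:30 = 3:00 PM on Apr 24.
+7 hours and 40 minutes → arrive 10:40 PM UTC on Apr 24.
Flight 2 in UTC: 1:27 AM − 4:00 = 9:27 PM on Apr 24.
+7 hours 55 minutes → arrive 5:22 AM UTC on Apr 25.
Flight 1 lands earlier by 6 hours 42 minutes.

the first, by 6 hours 42 minutes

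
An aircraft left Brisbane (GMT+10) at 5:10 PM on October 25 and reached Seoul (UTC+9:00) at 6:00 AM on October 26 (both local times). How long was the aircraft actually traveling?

13 hours 50 minutes

Departure in UTC: 5:10 PM − 10:00 = 7:10 AM on Oct 25.
Arrival in UTC: 6:00 AM − 9:00 = 9:00 PM on Oct 25.
Elapsed = 9:00 PM − 7:10 AM = 13 hours 50 minutes.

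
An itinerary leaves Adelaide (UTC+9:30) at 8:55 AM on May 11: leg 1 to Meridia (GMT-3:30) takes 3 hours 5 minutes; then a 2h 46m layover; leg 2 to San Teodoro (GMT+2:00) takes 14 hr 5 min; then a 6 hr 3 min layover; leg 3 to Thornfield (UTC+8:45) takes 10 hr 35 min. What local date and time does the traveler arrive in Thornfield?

Convert departure to UTC: 8:55 AM − 9:30 = 11:25 PM UTC on May 10.
Add 3 hours and 5 minutes leg 1 → 2:30 AM UTC (May 11).
Add 2 hours 46 minutes layover in Meridia → 5:16 AM UTC.
Add 14 hours and 5 minutes leg 2 → 7:21 PM UTC.
Add 6 hours 3 minutes layover in San Teodoro → 1:24 AM UTC (May 12).
Add 10 hours 35 minutes leg 3 → 11:59 AM UTC.
Thornfield is UTC+8:45, so local arrival = 11:59 AM + 8:45 = 8:44 PM on May 12.

8:44 PM on May 12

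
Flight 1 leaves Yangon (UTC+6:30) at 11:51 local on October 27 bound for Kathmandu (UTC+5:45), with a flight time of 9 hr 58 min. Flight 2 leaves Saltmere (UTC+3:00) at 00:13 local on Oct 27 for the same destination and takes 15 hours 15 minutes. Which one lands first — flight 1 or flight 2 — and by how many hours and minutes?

the second, by 2 hours 51 minutes

Flight 1 in UTC: 11:51 − 6:30 = 05:21 on Oct 27.
+9 hours 58 minutes → arrive 15:19 UTC on Oct 27.
Flight 2 in UTC: 00:13 − 3:00 = 21:13 on Oct 26.
+15 hours 15 minutes → arrive 12:28 UTC on Oct 27.
Flight 2 lands earlier by 2 hours 51 minutes.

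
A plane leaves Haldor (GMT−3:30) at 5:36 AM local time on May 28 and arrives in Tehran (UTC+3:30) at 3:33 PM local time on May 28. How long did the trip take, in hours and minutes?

2 hours 57 minutes

Departure in UTC: 5:36 AM + 3:30 = 9:06 AM on May 28.
Arrival in UTC: 3:33 PM − 3:30 = 12:03 PM on May 28.
Elapsed = 12:03 PM − 9:06 AM = 2 hours 57 minutes.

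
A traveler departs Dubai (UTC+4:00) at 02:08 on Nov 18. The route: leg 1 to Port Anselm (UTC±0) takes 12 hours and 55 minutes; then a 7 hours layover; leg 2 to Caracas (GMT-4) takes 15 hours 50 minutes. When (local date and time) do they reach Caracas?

05:53 on Nov 19

Convert departure to UTC: 02:08 − 4:00 = 22:08 UTC on Nov 17.
Add 12 hours 55 minutes leg 1 → 11:03 UTC (Nov 18).
Add 7 hours layover in Port Anselm → 18:03 UTC.
Add 15 hours and 50 minutes leg 2 → 09:53 UTC (Nov 19).
Caracas is UTC−4:00, so local arrival = 09:53 − 4:00 = 05:53 on Nov 19.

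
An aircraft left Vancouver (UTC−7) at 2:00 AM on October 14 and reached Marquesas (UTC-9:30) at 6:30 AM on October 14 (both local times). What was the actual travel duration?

Departure in UTC: 2:00 AM + 7:00 = 9:00 AM on Oct 14.
Arrival in UTC: 6:30 AM + 9:30 = 4:00 PM on Oct 14.
Elapsed = 4:00 PM − 9:00 AM = 7 hours.

7 hours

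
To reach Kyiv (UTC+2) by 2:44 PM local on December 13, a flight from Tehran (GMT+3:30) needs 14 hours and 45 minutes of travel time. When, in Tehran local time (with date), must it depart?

Target arrival in UTC: 2:44 PM − 2:00 = 12:44 PM on Dec 13.
Subtract 14 hours 45 minutes → departure 9:59 PM UTC on Dec 12.
Tehran is UTC+3:30: 9:59 PM + 3:30 = 1:29 AM on Dec 13.

1:29 AM on December 13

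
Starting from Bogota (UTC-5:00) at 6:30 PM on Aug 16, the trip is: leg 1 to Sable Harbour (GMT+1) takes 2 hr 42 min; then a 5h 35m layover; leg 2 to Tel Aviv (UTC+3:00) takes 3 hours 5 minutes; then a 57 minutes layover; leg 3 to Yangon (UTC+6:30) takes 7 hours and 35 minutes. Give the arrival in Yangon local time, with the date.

1:54 AM on August 18

Convert departure to UTC: 6:30 PM + 5:00 = 11:30 PM UTC on Aug 16.
Add 2 hours and 42 minutes leg 1 → 2:12 AM UTC (Aug 17).
Add 5 hours and 35 minutes layover in Sable Harbour → 7:47 AM UTC.
Add 3 hours 5 minutes leg 2 → 10:52 AM UTC.
Add 57 minutes layover in Tel Aviv → 11:49 AM UTC.
Add 7 hours 35 minutes leg 3 → 7:24 PM UTC.
Yangon is UTC+6:30, so local arrival = 7:24 PM + 6:30 = 1:54 AM on Aug 18.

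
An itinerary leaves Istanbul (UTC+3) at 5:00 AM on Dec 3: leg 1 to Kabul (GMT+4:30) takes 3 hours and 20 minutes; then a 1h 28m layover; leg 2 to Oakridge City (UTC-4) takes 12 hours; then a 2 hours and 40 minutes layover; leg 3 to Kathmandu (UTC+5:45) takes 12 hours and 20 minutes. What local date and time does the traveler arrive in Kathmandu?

3:33 PM on December 4

Convert departure to UTC: 5:00 AM − 3:00 = 2:00 AM UTC on Dec 3.
Add 3 hours and 20 minutes leg 1 → 5:20 AM UTC.
Add 1 hour 28 minutes layover in Kabul → 6:48 AM UTC.
Add 12 hours leg 2 → 6:48 PM UTC.
Add 2 hours and 40 minutes layover in Oakridge City → 9:28 PM UTC.
Add 12 hours and 20 minutes leg 3 → 9:48 AM UTC (Dec 4).
Kathmandu is UTC+5:45, so local arrival = 9:48 AM + 5:45 = 3:33 PM on Dec 4.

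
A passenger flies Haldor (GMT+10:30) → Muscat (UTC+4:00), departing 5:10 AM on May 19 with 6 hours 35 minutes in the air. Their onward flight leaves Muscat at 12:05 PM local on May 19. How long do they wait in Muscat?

Convert departure to UTC: 5:10 AM − 10:30 = 6:40 PM UTC on May 18.
Add 6 hours and 35 minutes flight time → 1:15 AM UTC (May 19).
Muscat is UTC+4:00, so local arrival = 1:15 AM + 4:00 = 5:15 AM on May 19.
Layover = 12:05 PM − 5:15 AM = 6 hours 50 minutes.

6 hours 50 minutes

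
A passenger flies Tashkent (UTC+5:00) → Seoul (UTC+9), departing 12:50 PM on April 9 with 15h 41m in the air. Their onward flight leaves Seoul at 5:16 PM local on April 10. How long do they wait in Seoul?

8 hours 45 minutes

Convert departure to UTC: 12:50 PM − 5:00 = 7:50 AM UTC on Apr 9.
Add 15 hours 41 minutes flight time → 11:31 PM UTC.
Seoul is UTC+9:00, so local arrival = 11:31 PM + 9:00 = 8:31 AM on Apr 10.
Layover = 5:16 PM − 8:31 AM = 8 hours 45 minutes.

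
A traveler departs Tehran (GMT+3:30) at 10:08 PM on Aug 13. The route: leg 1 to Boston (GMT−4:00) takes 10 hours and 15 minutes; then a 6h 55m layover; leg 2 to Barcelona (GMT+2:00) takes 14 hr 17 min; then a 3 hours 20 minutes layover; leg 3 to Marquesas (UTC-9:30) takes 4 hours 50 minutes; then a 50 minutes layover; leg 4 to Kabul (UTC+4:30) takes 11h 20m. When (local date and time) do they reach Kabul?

Convert departure to UTC: 10:08 PM − 3:30 = 6:38 PM UTC on Aug 13.
Add 10 hours and 15 minutes leg 1 → 4:53 AM UTC (Aug 14).
Add 6 hours 55 minutes layover in Boston → 11:48 AM UTC.
Add 14 hours 17 minutes leg 2 → 2:05 AM UTC (Aug 15).
Add 3 hours and 20 minutes layover in Barcelona → 5:25 AM UTC.
Add 4 hours 50 minutes leg 3 → 10:15 AM UTC.
Add 50 minutes layover in Marquesas → 11:05 AM UTC.
Add 11 hours 20 minutes leg 4 → 10:25 PM UTC.
Kabul is UTC+4:30, so local arrival = 10:25 PM + 4:30 = 2:55 AM on Aug 16.

2:55 AM on August 16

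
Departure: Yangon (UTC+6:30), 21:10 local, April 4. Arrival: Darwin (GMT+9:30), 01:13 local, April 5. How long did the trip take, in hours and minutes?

Departure in UTC: 21:10 − 6:30 = 14:40 on Apr 4.
Arrival in UTC: 01:13 − 9:30 = 15:43 on Apr 4.
Elapsed = 15:43 − 14:40 = 1 hour 3 minutes.

1 hour 3 minutes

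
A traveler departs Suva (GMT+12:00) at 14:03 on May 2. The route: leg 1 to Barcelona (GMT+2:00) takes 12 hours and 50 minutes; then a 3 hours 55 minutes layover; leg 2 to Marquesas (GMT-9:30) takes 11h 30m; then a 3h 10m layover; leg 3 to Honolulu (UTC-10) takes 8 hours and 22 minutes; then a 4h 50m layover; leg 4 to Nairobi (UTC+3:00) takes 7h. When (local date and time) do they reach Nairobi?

08:40 on May 4

Convert departure to UTC: 14:03 − 12:00 = 02:03 UTC on May 2.
Add 12 hours 50 minutes leg 1 → 14:53 UTC.
Add 3 hours 55 minutes layover in Barcelona → 18:48 UTC.
Add 11 hours and 30 minutes leg 2 → 06:18 UTC (May 3).
Add 3 hours and 10 minutes layover in Marquesas → 09:28 UTC.
Add 8 hours and 22 minutes leg 3 → 17:50 UTC.
Add 4 hours and 50 minutes layover in Honolulu → 22:40 UTC.
Add 7 hours leg 4 → 05:40 UTC (May 4).
Nairobi is UTC+3:00, so local arrival = 05:40 + 3:00 = 08:40 on May 4.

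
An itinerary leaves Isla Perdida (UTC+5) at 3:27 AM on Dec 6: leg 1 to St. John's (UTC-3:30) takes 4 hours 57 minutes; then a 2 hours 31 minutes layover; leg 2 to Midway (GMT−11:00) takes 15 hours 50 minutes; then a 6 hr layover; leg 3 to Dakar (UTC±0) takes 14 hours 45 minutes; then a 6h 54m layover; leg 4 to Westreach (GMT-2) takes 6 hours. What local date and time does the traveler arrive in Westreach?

Convert departure to UTC: 3:27 AM − 5:00 = 10:27 PM UTC on Dec 5.
Add 4 hours 57 minutes leg 1 → 3:24 AM UTC (Dec 6).
Add 2 hours 31 minutes layover in St. John's → 5:55 AM UTC.
Add 15 hours 50 minutes leg 2 → 9:45 PM UTC.
Add 6 hours layover in Midway → 3:45 AM UTC (Dec 7).
Add 14 hours and 45 minutes leg 3 → 6:30 PM UTC.
Add 6 hours 54 minutes layover in Dakar → 1:24 AM UTC (Dec 8).
Add 6 hours leg 4 → 7:24 AM UTC.
Westreach is UTC−2:00, so local arrival = 7:24 AM − 2:00 = 5:24 AM on Dec 8.

5:24 AM on December 8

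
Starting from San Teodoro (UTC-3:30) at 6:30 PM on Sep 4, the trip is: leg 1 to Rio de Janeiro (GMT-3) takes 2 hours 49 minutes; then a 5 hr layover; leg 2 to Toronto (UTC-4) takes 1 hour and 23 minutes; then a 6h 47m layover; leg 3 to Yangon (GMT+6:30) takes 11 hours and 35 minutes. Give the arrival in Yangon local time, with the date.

Convert departure to UTC: 6:30 PM + 3:30 = 10:00 PM UTC on Sep 4.
Add 2 hours and 49 minutes leg 1 → 12:49 AM UTC (Sep 5).
Add 5 hours layover in Rio de Janeiro → 5:49 AM UTC.
Add 1 hour and 23 minutes leg 2 → 7:12 AM UTC.
Add 6 hours 47 minutes layover in Toronto → 1:59 PM UTC.
Add 11 hours 35 minutes leg 3 → 1:34 AM UTC (Sep 6).
Yangon is UTC+6:30, so local arrival = 1:34 AM + 6:30 = 8:04 AM on Sep 6.

8:04 AM on Sep 6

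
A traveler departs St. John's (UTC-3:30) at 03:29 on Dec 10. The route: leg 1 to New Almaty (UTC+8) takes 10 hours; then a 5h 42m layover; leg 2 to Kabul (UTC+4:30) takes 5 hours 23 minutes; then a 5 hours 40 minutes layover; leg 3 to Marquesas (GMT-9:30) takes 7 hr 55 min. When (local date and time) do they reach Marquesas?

08:09 on Dec 11

Convert departure to UTC: 03:29 + 3:30 = 06:59 UTC on Dec 10.
Add 10 hours leg 1 → 16:59 UTC.
Add 5 hours 42 minutes layover in New Almaty → 22:41 UTC.
Add 5 hours and 23 minutes leg 2 → 04:04 UTC (Dec 11).
Add 5 hours 40 minutes layover in Kabul → 09:44 UTC.
Add 7 hours 55 minutes leg 3 → 17:39 UTC.
Marquesas is UTC−9:30, so local arrival = 17:39 − 9:30 = 08:09 on Dec 11.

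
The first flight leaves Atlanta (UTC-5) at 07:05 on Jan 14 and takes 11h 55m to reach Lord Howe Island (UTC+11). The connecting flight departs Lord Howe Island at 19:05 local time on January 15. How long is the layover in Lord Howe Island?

Convert departure to UTC: 07:05 + 5:00 = 12:05 UTC on Jan 14.
Add 11 hours and 55 minutes flight time → 00:00 UTC (Jan 15).
Lord Howe Island is UTC+11:00, so local arrival = 00:00 + 11:00 = 11:00 on Jan 15.
Layover = 19:05 − 11:00 = 8 hours 5 minutes.

8 hours 5 minutes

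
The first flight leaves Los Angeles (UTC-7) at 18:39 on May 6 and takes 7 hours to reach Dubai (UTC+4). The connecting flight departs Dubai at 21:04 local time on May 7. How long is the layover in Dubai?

8 hours 25 minutes

Convert departure to UTC: 18:39 + 7:00 = 01:39 UTC on May 7.
Add 7 hours flight time → 08:39 UTC.
Dubai is UTC+4:00, so local arrival = 08:39 + 4:00 = 12:39 on May 7.
Layover = 21:04 − 12:39 = 8 hours 25 minutes.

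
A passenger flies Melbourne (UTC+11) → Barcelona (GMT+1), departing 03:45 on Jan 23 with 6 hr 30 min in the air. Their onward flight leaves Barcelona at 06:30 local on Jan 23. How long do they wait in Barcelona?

Convert departure to UTC: 03:45 − 11:00 = 16:45 UTC on Jan 22.
Add 6 hours 30 minutes flight time → 23:15 UTC.
Barcelona is UTC+1:00, so local arrival = 23:15 + 1:00 = 00:15 on Jan 23.
Layover = 06:30 − 00:15 = 6 hours 15 minutes.

6 hours 15 minutes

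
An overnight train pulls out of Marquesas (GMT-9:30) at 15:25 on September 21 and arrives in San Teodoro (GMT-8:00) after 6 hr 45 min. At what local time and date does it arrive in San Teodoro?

Convert departure to UTC: 15:25 + 9:30 = 00:55 UTC on Sep 22.
Add 6 hours 45 minutes travel time → 07:40 UTC.
San Teodoro is UTC−8:00, so local arrival = 07:40 − 8:00 = 23:40 on Sep 21.

23:40 on September 21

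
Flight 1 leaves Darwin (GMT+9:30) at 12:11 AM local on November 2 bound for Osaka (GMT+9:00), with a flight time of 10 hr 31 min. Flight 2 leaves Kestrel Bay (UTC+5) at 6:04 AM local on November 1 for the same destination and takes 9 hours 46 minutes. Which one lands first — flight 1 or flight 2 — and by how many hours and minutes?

Flight 1 in UTC: 12:11 AM − 9:30 = 2:41 PM on Nov 1.
+10 hours 31 minutes → arrive 1:12 AM UTC on Nov 2.
Flight 2 in UTC: 6:04 AM − 5:00 = 1:04 AM on Nov 1.
+9 hours and 46 minutes → arrive 10:50 AM UTC on Nov 1.
Flight 2 lands earlier by 14 hours 22 minutes.

the second, by 14 hours 22 minutes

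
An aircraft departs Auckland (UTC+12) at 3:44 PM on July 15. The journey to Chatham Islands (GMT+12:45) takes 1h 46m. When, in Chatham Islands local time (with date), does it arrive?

6:15 PM on Jul 15

Convert departure to UTC: 3:44 PM − 12:00 = 3:44 AM UTC on Jul 15.
Add 1 hour and 46 minutes travel time → 5:30 AM UTC.
Chatham Islands is UTC+12:45, so local arrival = 5:30 AM + 12:45 = 6:15 PM on Jul 15.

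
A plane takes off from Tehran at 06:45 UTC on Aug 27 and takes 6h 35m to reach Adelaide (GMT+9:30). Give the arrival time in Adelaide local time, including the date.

22:50 on August 27

Departure is given in UTC: 06:45 on Aug 27.
Add 6 hours 35 minutes → 13:20 UTC.
Adelaide is UTC+9:30: 13:20 + 9:30 = 22:50 on Aug 27.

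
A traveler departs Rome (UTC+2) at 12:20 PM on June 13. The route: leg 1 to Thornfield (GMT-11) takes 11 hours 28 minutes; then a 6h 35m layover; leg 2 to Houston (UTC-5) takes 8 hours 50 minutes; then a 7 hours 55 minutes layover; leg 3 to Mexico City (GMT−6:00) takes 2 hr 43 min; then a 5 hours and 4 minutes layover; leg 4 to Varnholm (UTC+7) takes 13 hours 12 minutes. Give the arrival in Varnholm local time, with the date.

1:07 AM on June 16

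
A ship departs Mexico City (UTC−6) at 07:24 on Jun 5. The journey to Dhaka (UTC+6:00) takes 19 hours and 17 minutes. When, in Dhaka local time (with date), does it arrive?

14:41 on June 6

Convert departure to UTC: 07:24 + 6:00 = 13:24 UTC on Jun 5.
Add 19 hours and 17 minutes travel time → 08:41 UTC (Jun 6).
Dhaka is UTC+6:00, so local arrival = 08:41 + 6:00 = 14:41 on Jun 6.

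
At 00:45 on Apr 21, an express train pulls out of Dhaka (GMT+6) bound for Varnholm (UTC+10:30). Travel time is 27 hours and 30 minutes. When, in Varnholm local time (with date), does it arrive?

08:45 on Apr 22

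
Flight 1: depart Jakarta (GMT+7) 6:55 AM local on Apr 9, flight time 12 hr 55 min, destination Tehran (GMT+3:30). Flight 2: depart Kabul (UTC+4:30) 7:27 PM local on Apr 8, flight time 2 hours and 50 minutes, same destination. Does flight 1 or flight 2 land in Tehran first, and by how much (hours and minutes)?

Flight 1 in UTC: 6:55 AM − 7:00 = 11:55 PM on Apr 8.
+12 hours 55 minutes → arrive 12:50 PM UTC on Apr 9.
Flight 2 in UTC: 7:27 PM − 4:30 = 2:57 PM on Apr 8.
+2 hours and 50 minutes → arrive 5:47 PM UTC on Apr 8.
Flight 2 lands earlier by 19 hours 3 minutes.

the second, by 19 hours 3 minutes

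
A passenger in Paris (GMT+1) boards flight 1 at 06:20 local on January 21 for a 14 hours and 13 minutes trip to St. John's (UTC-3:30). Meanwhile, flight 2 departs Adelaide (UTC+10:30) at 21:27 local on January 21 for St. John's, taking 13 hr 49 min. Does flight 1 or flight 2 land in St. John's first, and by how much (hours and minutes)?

the first, by 5 hours 13 minutes

Flight 1 in UTC: 06:20 − 1:00 = 05:20 on Jan 21.
+14 hours 13 minutes → arrive 19:33 UTC on Jan 21.
Flight 2 in UTC: 21:27 − 10:30 = 10:57 on Jan 21.
+13 hours 49 minutes → arrive 00:46 UTC on Jan 22.
Flight 1 lands earlier by 5 hours 13 minutes.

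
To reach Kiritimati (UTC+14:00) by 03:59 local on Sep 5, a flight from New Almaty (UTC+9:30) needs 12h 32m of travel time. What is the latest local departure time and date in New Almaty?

10:57 on Sep 4

Target arrival in UTC: 03:59 − 14:00 = 13:59 on Sep 4.
Subtract 12 hours and 32 minutes → departure 01:27 UTC on Sep 4.
New Almaty is UTC+9:30: 01:27 + 9:30 = 10:57 on Sep 4.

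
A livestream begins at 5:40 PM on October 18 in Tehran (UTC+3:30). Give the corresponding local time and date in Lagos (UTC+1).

Lagos is 2:30 behind Tehran.
Shift by the zone difference: 5:40 PM − 2:30 = 3:10 PM on Oct 18 in Lagos.

3:10 PM on October 18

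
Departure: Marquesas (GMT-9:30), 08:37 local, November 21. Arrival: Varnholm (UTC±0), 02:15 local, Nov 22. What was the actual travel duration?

8 hours 8 minutes

Departure in UTC: 08:37 + 9:30 = 18:07 on Nov 21.
Arrival is already UTC: 02:15 on Nov 22.
Elapsed = 02:15 − 18:07 (+1 day) = 8 hours 8 minutes.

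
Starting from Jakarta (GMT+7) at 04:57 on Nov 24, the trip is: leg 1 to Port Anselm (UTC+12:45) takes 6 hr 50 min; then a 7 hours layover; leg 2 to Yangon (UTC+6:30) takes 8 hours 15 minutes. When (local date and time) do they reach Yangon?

02:32 on November 25

Convert departure to UTC: 04:57 − 7:00 = 21:57 UTC on Nov 23.
Add 6 hours 50 minutes leg 1 → 04:47 UTC (Nov 24).
Add 7 hours layover in Port Anselm → 11:47 UTC.
Add 8 hours and 15 minutes leg 2 → 20:02 UTC.
Yangon is UTC+6:30, so local arrival = 20:02 + 6:30 = 02:32 on Nov 25.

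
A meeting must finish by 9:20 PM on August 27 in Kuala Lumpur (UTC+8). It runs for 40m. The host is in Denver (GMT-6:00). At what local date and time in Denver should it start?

Target end time in UTC: 9:20 PM − 8:00 = 1:20 PM on Aug 27.
Subtract 40 minutes → start 12:40 PM UTC on Aug 27.
Denver is UTC−6:00: 12:40 PM − 6:00 = 6:40 AM on Aug 27.

6:40 AM on August 27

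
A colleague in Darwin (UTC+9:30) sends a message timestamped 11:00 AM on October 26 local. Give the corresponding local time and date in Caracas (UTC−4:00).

In UTC: 11:00 AM − 9:30 = 1:30 AM on Oct 26.
Caracas is UTC−4:00: 1:30 AM − 4:00 = 9:30 PM on Oct 25.

9:30 PM on October 25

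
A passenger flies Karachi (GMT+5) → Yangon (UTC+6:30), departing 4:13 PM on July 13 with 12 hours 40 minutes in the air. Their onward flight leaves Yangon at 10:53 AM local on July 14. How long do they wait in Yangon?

4 hours 30 minutes

Convert departure to UTC: 4:13 PM − 5:00 = 11:13 AM UTC on Jul 13.
Add 12 hours 40 minutes flight time → 11:53 PM UTC.
Yangon is UTC+6:30, so local arrival = 11:53 PM + 6:30 = 6:23 AM on Jul 14.
Layover = 10:53 AM − 6:23 AM = 4 hours 30 minutes.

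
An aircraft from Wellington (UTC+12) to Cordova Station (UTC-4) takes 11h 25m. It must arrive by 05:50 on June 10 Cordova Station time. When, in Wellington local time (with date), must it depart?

10:25 on Jun 10

Target arrival in UTC: 05:50 + 4:00 = 09:50 on Jun 10.
Subtract 11 hours 25 minutes → departure 22:25 UTC on Jun 9.
Wellington is UTC+12:00: 22:25 + 12:00 = 10:25 on Jun 10.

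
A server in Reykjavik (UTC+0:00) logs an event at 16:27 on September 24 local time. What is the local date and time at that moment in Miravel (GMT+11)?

Miravel is 11:00 ahead of Reykjavik.
Shift by the zone difference: 16:27 + 11:00 = 03:27 on Sep 25 in Miravel.

03:27 on September 25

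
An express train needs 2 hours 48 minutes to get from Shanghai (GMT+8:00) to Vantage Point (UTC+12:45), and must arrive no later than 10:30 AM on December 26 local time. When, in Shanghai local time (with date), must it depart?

Target arrival in UTC: 10:30 AM − 12:45 = 9:45 PM on Dec 25.
Subtract 2 hours and 48 minutes → departure 6:57 PM UTC on Dec 25.
Shanghai is UTC+8:00: 6:57 PM + 8:00 = 2:57 AM on Dec 26.

2:57 AM on December 26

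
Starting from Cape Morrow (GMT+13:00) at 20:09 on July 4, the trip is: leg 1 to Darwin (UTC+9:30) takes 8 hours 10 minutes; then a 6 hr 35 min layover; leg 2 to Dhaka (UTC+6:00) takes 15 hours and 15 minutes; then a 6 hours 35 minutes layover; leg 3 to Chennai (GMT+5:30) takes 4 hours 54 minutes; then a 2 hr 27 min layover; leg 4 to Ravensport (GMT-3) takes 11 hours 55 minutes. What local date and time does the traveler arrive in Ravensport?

12:00 on July 6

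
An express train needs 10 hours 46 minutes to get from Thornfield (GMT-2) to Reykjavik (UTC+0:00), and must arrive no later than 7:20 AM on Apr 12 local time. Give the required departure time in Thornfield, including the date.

6:34 PM on Apr 11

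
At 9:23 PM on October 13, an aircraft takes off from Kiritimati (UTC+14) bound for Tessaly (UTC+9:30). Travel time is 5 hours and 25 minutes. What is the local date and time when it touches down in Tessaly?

Convert departure to UTC: 9:23 PM − 14:00 = 7:23 AM UTC on Oct 13.
Add 5 hours 25 minutes travel time → 12:48 PM UTC.
Tessaly is UTC+9:30, so local arrival = 12:48 PM + 9:30 = 10:18 PM on Oct 13.

10:18 PM on Oct 13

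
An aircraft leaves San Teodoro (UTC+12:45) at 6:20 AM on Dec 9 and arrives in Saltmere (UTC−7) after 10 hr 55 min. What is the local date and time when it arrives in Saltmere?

Convert departure to UTC: 6:20 AM − 12:45 = 5:35 PM UTC on Dec 8.
Add 10 hours and 55 minutes travel time → 4:30 AM UTC (Dec 9).
Saltmere is UTC−7:00, so local arrival = 4:30 AM − 7:00 = 9:30 PM on Dec 8.

9:30 PM on December 8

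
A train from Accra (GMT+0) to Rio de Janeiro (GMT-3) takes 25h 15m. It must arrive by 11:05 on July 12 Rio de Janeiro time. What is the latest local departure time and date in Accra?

Target arrival in UTC: 11:05 + 3:00 = 14:05 on Jul 12.
Subtract 25 hours and 15 minutes → departure 12:50 UTC on Jul 11.
Accra is UTC+0, so departure is 12:50 on Jul 11.

12:50 on Jul 11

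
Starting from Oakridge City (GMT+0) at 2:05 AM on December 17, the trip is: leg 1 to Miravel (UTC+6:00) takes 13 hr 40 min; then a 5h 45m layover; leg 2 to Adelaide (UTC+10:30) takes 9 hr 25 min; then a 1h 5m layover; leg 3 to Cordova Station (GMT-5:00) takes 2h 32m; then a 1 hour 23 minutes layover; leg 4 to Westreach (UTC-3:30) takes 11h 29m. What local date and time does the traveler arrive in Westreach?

7:54 PM on December 18

Oakridge City is at UTC+0, so departure is already 2:05 AM UTC on Dec 17.
Add 13 hours 40 minutes leg 1 → 3:45 PM UTC.
Add 5 hours and 45 minutes layover in Miravel → 9:30 PM UTC.
Add 9 hours and 25 minutes leg 2 → 6:55 AM UTC (Dec 18).
Add 1 hour and 5 minutes layover in Adelaide → 8:00 AM UTC.
Add 2 hours 32 minutes leg 3 → 10:32 AM UTC.
Add 1 hour and 23 minutes layover in Cordova Station → 11:55 AM UTC.
Add 11 hours 29 minutes leg 4 → 11:24 PM UTC.
Westreach is UTC−3:30, so local arrival = 11:24 PM − 3:30 = 7:54 PM on Dec 18.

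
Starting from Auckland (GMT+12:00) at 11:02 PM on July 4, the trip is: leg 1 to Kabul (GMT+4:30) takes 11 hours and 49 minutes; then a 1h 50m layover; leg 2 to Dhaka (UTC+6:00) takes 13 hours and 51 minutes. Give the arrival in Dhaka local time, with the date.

8:32 PM on July 5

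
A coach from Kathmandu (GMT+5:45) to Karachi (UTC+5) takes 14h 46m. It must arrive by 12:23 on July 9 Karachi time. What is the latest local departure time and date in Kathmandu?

22:22 on Jul 8

Target arrival in UTC: 12:23 − 5:00 = 07:23 on Jul 9.
Subtract 14 hours 46 minutes → departure 16:37 UTC on Jul 8.
Kathmandu is UTC+5:45: 16:37 + 5:45 = 22:22 on Jul 8.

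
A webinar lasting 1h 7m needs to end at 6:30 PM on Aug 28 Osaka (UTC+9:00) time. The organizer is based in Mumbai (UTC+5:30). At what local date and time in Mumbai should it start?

Target end time in UTC: 6:30 PM − 9:00 = 9:30 AM on Aug 28.
Subtract 1 hour and 7 minutes → start 8:23 AM UTC on Aug 28.
Mumbai is UTC+5:30: 8:23 AM + 5:30 = 1:53 PM on Aug 28.

1:53 PM on August 28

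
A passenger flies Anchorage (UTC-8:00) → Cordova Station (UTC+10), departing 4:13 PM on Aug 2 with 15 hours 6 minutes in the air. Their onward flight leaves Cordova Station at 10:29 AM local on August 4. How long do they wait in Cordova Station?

Convert departure to UTC: 4:13 PM + 8:00 = 12:13 AM UTC on Aug 3.
Add 15 hours and 6 minutes flight time → 3:19 PM UTC.
Cordova Station is UTC+10:00, so local arrival = 3:19 PM + 10:00 = 1:19 AM on Aug 4.
Layover = 10:29 AM − 1:19 AM = 9 hours 10 minutes.

9 hours 10 minutes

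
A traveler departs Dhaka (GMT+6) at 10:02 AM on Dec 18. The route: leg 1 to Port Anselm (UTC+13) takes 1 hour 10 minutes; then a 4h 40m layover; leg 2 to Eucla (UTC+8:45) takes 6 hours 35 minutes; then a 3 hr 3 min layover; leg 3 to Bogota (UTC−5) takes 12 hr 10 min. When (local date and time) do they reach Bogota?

Convert departure to UTC: 10:02 AM − 6:00 = 4:02 AM UTC on Dec 18.
Add 1 hour 10 minutes leg 1 → 5:12 AM UTC.
Add 4 hours and 40 minutes layover in Port Anselm → 9:52 AM UTC.
Add 6 hours 35 minutes leg 2 → 4:27 PM UTC.
Add 3 hours and 3 minutes layover in Eucla → 7:30 PM UTC.
Add 12 hours 10 minutes leg 3 → 7:40 AM UTC (Dec 19).
Bogota is UTC−5:00, so local arrival = 7:40 AM − 5:00 = 2:40 AM on Dec 19.

2:40 AM on December 19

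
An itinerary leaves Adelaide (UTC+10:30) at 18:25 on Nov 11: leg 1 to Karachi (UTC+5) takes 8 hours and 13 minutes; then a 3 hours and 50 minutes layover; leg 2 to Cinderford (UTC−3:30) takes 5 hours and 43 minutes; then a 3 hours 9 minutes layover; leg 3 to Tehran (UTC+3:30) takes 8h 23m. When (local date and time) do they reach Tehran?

16:43 on November 12

Convert departure to UTC: 18:25 − 10:30 = 07:55 UTC on Nov 11.
Add 8 hours 13 minutes leg 1 → 16:08 UTC.
Add 3 hours and 50 minutes layover in Karachi → 19:58 UTC.
Add 5 hours and 43 minutes leg 2 → 01:41 UTC (Nov 12).
Add 3 hours 9 minutes layover in Cinderford → 04:50 UTC.
Add 8 hours and 23 minutes leg 3 → 13:13 UTC.
Tehran is UTC+3:30, so local arrival = 13:13 + 3:30 = 16:43 on Nov 12.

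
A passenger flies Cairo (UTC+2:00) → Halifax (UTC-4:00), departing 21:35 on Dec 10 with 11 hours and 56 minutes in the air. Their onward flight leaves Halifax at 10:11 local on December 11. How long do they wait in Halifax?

Convert departure to UTC: 21:35 − 2:00 = 19:35 UTC on Dec 10.
Add 11 hours 56 minutes flight time → 07:31 UTC (Dec 11).
Halifax is UTC−4:00, so local arrival = 07:31 − 4:00 = 03:31 on Dec 11.
Layover = 10:11 − 03:31 = 6 hours 40 minutes.

6 hours 40 minutes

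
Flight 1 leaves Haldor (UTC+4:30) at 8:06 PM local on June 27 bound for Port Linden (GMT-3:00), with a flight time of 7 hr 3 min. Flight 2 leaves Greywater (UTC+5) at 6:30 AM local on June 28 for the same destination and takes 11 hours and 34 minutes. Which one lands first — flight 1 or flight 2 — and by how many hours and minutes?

Flight 1 in UTC: 8:06 PM − 4:30 = 3:36 PM on Jun 27.
+7 hours and 3 minutes → arrive 10:39 PM UTC on Jun 27.
Flight 2 in UTC: 6:30 AM − 5:00 = 1:30 AM on Jun 28.
+11 hours 34 minutes → arrive 1:04 PM UTC on Jun 28.
Flight 1 lands earlier by 14 hours 25 minutes.

the first, by 14 hours 25 minutes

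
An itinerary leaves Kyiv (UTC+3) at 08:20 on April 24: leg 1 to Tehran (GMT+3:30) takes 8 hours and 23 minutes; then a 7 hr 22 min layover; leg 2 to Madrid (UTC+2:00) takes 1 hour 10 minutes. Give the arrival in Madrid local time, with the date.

Convert departure to UTC: 08:20 − 3:00 = 05:20 UTC on Apr 24.
Add 8 hours and 23 minutes leg 1 → 13:43 UTC.
Add 7 hours 22 minutes layover in Tehran → 21:05 UTC.
Add 1 hour 10 minutes leg 2 → 22:15 UTC.
Madrid is UTC+2:00, so local arrival = 22:15 + 2:00 = 00:15 on Apr 25.

00:15 on April 25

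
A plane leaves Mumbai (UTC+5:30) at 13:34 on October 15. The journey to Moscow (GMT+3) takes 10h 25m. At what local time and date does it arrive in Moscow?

Convert departure to UTC: 13:34 − 5:30 = 08:04 UTC on Oct 15.
Add 10 hours and 25 minutes travel time → 18:29 UTC.
Moscow is UTC+3:00, so local arrival = 18:29 + 3:00 = 21:29 on Oct 15.

21:29 on October 15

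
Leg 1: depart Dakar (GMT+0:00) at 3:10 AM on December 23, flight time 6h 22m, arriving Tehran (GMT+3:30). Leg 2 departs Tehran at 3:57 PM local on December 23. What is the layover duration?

2 hours 55 minutes

Dakar is at UTC+0, so departure is already 3:10 AM UTC on Dec 23.
Add 6 hours and 22 minutes flight time → 9:32 AM UTC.
Tehran is UTC+3:30, so local arrival = 9:32 AM + 3:30 = 1:02 PM on Dec 23.
Layover = 3:57 PM − 1:02 PM = 2 hours 55 minutes.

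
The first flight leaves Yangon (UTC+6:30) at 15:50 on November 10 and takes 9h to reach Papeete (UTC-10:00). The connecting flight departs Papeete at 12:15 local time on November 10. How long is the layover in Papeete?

3 hours 55 minutes

Convert departure to UTC: 15:50 − 6:30 = 09:20 UTC on Nov 10.
Add 9 hours flight time → 18:20 UTC.
Papeete is UTC−10:00, so local arrival = 18:20 − 10:00 = 08:20 on Nov 10.
Layover = 12:15 − 08:20 = 3 hours 55 minutes.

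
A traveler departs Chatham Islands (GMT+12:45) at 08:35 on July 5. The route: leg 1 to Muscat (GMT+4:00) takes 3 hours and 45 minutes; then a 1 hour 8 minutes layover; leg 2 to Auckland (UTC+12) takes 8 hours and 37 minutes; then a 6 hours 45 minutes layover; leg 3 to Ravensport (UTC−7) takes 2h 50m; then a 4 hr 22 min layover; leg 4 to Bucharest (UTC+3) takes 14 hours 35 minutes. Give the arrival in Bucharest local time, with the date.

16:52 on July 6

Convert departure to UTC: 08:35 − 12:45 = 19:50 UTC on Jul 4.
Add 3 hours and 45 minutes leg 1 → 23:35 UTC.
Add 1 hour 8 minutes layover in Muscat → 00:43 UTC (Jul 5).
Add 8 hours 37 minutes leg 2 → 09:20 UTC.
Add 6 hours and 45 minutes layover in Auckland → 16:05 UTC.
Add 2 hours and 50 minutes leg 3 → 18:55 UTC.
Add 4 hours 22 minutes layover in Ravensport → 23:17 UTC.
Add 14 hours 35 minutes leg 4 → 13:52 UTC (Jul 6).
Bucharest is UTC+3:00, so local arrival = 13:52 + 3:00 = 16:52 on Jul 6.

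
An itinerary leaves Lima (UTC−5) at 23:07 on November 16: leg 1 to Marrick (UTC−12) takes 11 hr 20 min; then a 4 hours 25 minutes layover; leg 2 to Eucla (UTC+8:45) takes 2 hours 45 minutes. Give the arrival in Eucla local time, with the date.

07:22 on November 18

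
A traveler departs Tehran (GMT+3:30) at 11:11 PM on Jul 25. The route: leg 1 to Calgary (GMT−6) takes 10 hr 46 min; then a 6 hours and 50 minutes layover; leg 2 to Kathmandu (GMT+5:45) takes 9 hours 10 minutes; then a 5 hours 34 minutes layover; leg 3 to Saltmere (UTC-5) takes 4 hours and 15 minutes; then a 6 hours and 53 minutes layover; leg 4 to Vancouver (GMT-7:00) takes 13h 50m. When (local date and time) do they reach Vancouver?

9:59 PM on July 27

Convert departure to UTC: 11:11 PM − 3:30 = 7:41 PM UTC on Jul 25.
Add 10 hours and 46 minutes leg 1 → 6:27 AM UTC (Jul 26).
Add 6 hours 50 minutes layover in Calgary → 1:17 PM UTC.
Add 9 hours 10 minutes leg 2 → 10:27 PM UTC.
Add 5 hours and 34 minutes layover in Kathmandu → 4:01 AM UTC (Jul 27).
Add 4 hours and 15 minutes leg 3 → 8:16 AM UTC.
Add 6 hours 53 minutes layover in Saltmere → 3:09 PM UTC.
Add 13 hours 50 minutes leg 4 → 4:59 AM UTC (Jul 28).
Vancouver is UTC−7:00, so local arrival = 4:59 AM − 7:00 = 9:59 PM on Jul 27.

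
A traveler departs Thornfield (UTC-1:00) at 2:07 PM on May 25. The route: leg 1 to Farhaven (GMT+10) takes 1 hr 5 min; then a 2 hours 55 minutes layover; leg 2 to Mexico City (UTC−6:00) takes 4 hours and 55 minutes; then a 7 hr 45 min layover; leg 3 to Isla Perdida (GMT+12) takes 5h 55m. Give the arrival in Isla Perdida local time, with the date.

1:42 AM on May 27

Convert departure to UTC: 2:07 PM + 1:00 = 3:07 PM UTC on May 25.
Add 1 hour 5 minutes leg 1 → 4:12 PM UTC.
Add 2 hours 55 minutes layover in Farhaven → 7:07 PM UTC.
Add 4 hours and 55 minutes leg 2 → 12:02 AM UTC (May 26).
Add 7 hours 45 minutes layover in Mexico City → 7:47 AM UTC.
Add 5 hours and 55 minutes leg 3 → 1:42 PM UTC.
Isla Perdida is UTC+12:00, so local arrival = 1:42 PM + 12:00 = 1:42 AM on May 27.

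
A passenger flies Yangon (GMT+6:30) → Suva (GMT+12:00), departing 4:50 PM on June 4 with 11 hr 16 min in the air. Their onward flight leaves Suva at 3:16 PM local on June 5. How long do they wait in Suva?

Convert departure to UTC: 4:50 PM − 6:30 = 10:20 AM UTC on Jun 4.
Add 11 hours and 16 minutes flight time → 9:36 PM UTC.
Suva is UTC+12:00, so local arrival = 9:36 PM + 12:00 = 9:36 AM on Jun 5.
Layover = 3:16 PM − 9:36 AM = 5 hours 40 minutes.

5 hours 40 minutes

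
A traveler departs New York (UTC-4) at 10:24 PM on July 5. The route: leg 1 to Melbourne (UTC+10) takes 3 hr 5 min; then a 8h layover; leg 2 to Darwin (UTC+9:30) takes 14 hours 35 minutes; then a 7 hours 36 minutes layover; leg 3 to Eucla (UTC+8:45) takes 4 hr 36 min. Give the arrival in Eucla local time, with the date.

1:01 AM on Jul 8

Convert departure to UTC: 10:24 PM + 4:00 = 2:24 AM UTC on Jul 6.
Add 3 hours and 5 minutes leg 1 → 5:29 AM UTC.
Add 8 hours layover in Melbourne → 1:29 PM UTC.
Add 14 hours and 35 minutes leg 2 → 4:04 AM UTC (Jul 7).
Add 7 hours 36 minutes layover in Darwin → 11:40 AM UTC.
Add 4 hours 36 minutes leg 3 → 4:16 PM UTC.
Eucla is UTC+8:45, so local arrival = 4:16 PM + 8:45 = 1:01 AM on Jul 8.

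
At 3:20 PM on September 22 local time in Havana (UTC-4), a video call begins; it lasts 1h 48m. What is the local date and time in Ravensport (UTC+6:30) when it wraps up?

Ravensport is 10:30 ahead of Havana.
After 1 hour and 48 minutes it is 5:08 PM in Havana.
Shift by the zone difference: 5:08 PM + 10:30 = 3:38 AM on Sep 23 in Ravensport.

3:38 AM on September 23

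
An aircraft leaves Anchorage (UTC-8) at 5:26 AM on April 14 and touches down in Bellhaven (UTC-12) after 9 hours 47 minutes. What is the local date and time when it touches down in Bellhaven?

Convert departure to UTC: 5:26 AM + 8:00 = 1:26 PM UTC on Apr 14.
Add 9 hours and 47 minutes travel time → 11:13 PM UTC.
Bellhaven is UTC−12:00, so local arrival = 11:13 PM − 12:00 = 11:13 AM on Apr 14.

11:13 AM on April 14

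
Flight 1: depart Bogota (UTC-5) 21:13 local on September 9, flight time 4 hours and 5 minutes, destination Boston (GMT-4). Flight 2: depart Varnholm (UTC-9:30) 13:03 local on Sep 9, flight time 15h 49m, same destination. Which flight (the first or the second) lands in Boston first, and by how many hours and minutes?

Flight 1 in UTC: 21:13 + 5:00 = 02:13 on Sep 10.
+4 hours and 5 minutes → arrive 06:18 UTC on Sep 10.
Flight 2 in UTC: 13:03 + 9:30 = 22:33 on Sep 9.
+15 hours 49 minutes → arrive 14:22 UTC on Sep 10.
Flight 1 lands earlier by 8 hours 4 minutes.

the first, by 8 hours 4 minutes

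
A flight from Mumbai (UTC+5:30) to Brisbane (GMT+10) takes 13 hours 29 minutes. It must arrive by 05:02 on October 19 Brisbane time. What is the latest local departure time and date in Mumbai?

11:03 on October 18

Target arrival in UTC: 05:02 − 10:00 = 19:02 on Oct 18.
Subtract 13 hours 29 minutes → departure 05:33 UTC on Oct 18.
Mumbai is UTC+5:30: 05:33 + 5:30 = 11:03 on Oct 18.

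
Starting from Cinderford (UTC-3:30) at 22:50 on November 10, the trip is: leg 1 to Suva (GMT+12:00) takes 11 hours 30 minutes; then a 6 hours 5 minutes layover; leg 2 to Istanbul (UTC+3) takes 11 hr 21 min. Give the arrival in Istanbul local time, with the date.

10:16 on Nov 12

Convert departure to UTC: 22:50 + 3:30 = 02:20 UTC on Nov 11.
Add 11 hours 30 minutes leg 1 → 13:50 UTC.
Add 6 hours 5 minutes layover in Suva → 19:55 UTC.
Add 11 hours 21 minutes leg 2 → 07:16 UTC (Nov 12).
Istanbul is UTC+3:00, so local arrival = 07:16 + 3:00 = 10:16 on Nov 12.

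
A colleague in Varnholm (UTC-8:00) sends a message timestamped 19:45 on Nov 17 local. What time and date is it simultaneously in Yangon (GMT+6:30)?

10:15 on Nov 18

In UTC: 19:45 + 8:00 = 03:45 on Nov 18.
Yangon is UTC+6:30: 03:45 + 6:30 = 10:15 on Nov 18.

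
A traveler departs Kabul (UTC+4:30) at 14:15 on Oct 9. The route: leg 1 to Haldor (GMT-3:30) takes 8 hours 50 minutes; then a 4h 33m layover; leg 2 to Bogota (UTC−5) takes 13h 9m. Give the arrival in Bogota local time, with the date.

Convert departure to UTC: 14:15 − 4:30 = 09:45 UTC on Oct 9.
Add 8 hours and 50 minutes leg 1 → 18:35 UTC.
Add 4 hours 33 minutes layover in Haldor → 23:08 UTC.
Add 13 hours 9 minutes leg 2 → 12:17 UTC (Oct 10).
Bogota is UTC−5:00, so local arrival = 12:17 − 5:00 = 07:17 on Oct 10.

07:17 on Oct 10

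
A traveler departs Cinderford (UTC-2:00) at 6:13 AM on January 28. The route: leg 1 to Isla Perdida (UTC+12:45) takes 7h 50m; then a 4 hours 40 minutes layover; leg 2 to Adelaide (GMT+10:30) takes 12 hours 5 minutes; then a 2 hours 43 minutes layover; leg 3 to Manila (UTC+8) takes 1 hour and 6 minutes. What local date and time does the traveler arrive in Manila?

Convert departure to UTC: 6:13 AM + 2:00 = 8:13 AM UTC on Jan 28.
Add 7 hours 50 minutes leg 1 → 4:03 PM UTC.
Add 4 hours 40 minutes layover in Isla Perdida → 8:43 PM UTC.
Add 12 hours 5 minutes leg 2 → 8:48 AM UTC (Jan 29).
Add 2 hours and 43 minutes layover in Adelaide → 11:31 AM UTC.
Add 1 hour and 6 minutes leg 3 → 12:37 PM UTC.
Manila is UTC+8:00, so local arrival = 12:37 PM + 8:00 = 8:37 PM on Jan 29.

8:37 PM on Jan 29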